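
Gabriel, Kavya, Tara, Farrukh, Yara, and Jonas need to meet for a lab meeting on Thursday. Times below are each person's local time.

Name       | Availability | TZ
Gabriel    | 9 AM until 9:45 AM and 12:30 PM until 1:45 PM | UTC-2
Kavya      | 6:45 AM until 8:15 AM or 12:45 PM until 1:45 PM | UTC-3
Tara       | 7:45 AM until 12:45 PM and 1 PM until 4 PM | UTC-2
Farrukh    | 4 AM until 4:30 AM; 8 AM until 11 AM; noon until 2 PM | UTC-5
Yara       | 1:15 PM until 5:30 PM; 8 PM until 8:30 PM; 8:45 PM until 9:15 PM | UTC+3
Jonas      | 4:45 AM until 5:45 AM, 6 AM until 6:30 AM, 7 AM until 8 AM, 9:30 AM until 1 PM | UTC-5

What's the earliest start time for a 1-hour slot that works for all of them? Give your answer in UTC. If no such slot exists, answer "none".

none

Gabriel in UTC: 11:00-11:45, 14:30-15:45 (add 2h to convert from UTC-2).
Kavya in UTC: 09:45-11:15, 15:45-16:45 (add 3h to convert from UTC-3).
Tara in UTC: 09:45-14:45, 15:00-18:00 (add 2h to convert from UTC-2).
Farrukh in UTC: 09:00-09:30, 13:00-16:00, 17:00-19:00 (add 5h to convert from UTC-5).
Yara in UTC: 10:15-14:30, 17:00-17:30, 17:45-18:15 (subtract 3h to convert from UTC+3).
Jonas in UTC: 09:45-10:45, 11:00-11:30, 12:00-13:00, 14:30-18:00 (add 5h to convert from UTC-5).
Gabriel ∩ Kavya: 11:00-11:15.
Gabriel ∩ Kavya ∩ Tara: 11:00-11:15.
Gabriel ∩ Kavya ∩ Tara ∩ Farrukh: ∅.
Gabriel ∩ Kavya ∩ Tara ∩ Farrukh ∩ Yara: ∅.
Gabriel ∩ Kavya ∩ Tara ∩ Farrukh ∩ Yara ∩ Jonas: ∅.
There is no time when everyone is free.
No common window is at least 60 minutes long.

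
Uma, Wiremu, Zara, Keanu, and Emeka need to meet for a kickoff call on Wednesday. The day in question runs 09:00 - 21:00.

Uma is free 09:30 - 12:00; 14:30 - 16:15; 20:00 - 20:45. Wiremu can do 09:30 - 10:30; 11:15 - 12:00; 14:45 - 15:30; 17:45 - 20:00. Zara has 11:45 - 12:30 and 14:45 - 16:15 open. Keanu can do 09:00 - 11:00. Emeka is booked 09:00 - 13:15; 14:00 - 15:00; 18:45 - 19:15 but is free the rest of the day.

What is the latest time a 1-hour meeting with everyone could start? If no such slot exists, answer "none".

none

Uma free: 09:30-12:00, 14:30-16:15, 20:00-20:45.
Wiremu free: 09:30-10:30, 11:15-12:00, 14:45-15:30, 17:45-20:00.
Zara free: 11:45-12:30, 14:45-16:15.
Keanu free: 09:00-11:00.
Emeka free: 13:15-14:00, 15:00-18:45, 19:15-21:00 (invert busy blocks within the working day).
Uma ∩ Wiremu: 09:30-10:30, 11:15-12:00, 14:45-15:30.
Uma ∩ Wiremu ∩ Zara: 11:45-12:00, 14:45-15:30.
Uma ∩ Wiremu ∩ Zara ∩ Keanu: ∅.
Uma ∩ Wiremu ∩ Zara ∩ Keanu ∩ Emeka: ∅.
There is no time when everyone is free.
No common window is at least 60 minutes long.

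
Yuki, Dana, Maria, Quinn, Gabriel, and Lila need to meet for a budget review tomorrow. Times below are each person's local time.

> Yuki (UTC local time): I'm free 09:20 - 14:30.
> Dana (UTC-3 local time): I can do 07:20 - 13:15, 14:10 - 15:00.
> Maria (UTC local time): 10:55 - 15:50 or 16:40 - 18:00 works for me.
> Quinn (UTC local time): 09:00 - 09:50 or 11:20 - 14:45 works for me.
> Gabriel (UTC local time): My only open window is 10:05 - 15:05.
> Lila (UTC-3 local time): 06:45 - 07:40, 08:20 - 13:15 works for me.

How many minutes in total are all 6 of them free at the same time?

190

Yuki in UTC: 09:20-14:30.
Dana in UTC: 10:20-16:15, 17:10-18:00 (add 3h to convert from UTC-3).
Maria in UTC: 10:55-15:50, 16:40-18:00.
Quinn in UTC: 09:00-09:50, 11:20-14:45.
Gabriel in UTC: 10:05-15:05.
Lila in UTC: 09:45-10:40, 11:20-16:15 (add 3h to convert from UTC-3).
Yuki ∩ Dana: 10:20-14:30.
Yuki ∩ Dana ∩ Maria: 10:55-14:30.
Yuki ∩ Dana ∩ Maria ∩ Quinn: 11:20-14:30.
Yuki ∩ Dana ∩ Maria ∩ Quinn ∩ Gabriel: 11:20-14:30.
Yuki ∩ Dana ∩ Maria ∩ Quinn ∩ Gabriel ∩ Lila: 11:20-14:30.
So the common availability across everyone is 11:20-14:30.
That's a single block of 190 minutes.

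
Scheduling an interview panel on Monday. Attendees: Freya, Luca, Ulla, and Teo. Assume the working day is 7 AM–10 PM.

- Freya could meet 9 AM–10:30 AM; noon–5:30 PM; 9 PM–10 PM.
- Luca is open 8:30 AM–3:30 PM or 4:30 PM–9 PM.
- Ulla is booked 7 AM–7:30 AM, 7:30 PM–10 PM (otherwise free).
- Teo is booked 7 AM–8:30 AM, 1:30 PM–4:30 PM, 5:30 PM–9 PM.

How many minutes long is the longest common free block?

Freya free: 09:00-10:30, 12:00-17:30, 21:00-22:00.
Luca free: 08:30-15:30, 16:30-21:00.
Ulla free: 07:30-19:30 (invert busy blocks within the working day).
Teo free: 08:30-13:30, 16:30-17:30, 21:00-22:00 (invert busy blocks within the working day).
Freya ∩ Luca: 09:00-10:30, 12:00-15:30, 16:30-17:30.
Freya ∩ Luca ∩ Ulla: 09:00-10:30, 12:00-15:30, 16:30-17:30.
Freya ∩ Luca ∩ Ulla ∩ Teo: 09:00-10:30, 12:00-13:30, 16:30-17:30.
So the common availability across everyone is 09:00-10:30, 12:00-13:30, 16:30-17:30.
The longest is 09:00-10:30 at 90 minutes.

90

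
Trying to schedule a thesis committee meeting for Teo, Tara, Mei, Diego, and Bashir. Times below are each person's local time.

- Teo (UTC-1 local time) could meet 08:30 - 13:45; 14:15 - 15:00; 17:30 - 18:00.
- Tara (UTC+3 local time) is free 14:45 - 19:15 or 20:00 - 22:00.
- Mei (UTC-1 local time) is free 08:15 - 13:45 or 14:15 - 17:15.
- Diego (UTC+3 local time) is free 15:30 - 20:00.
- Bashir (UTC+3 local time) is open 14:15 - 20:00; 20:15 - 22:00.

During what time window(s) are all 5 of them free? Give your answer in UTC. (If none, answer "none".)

Teo in UTC: 09:30-14:45, 15:15-16:00, 18:30-19:00 (add 1h to convert from UTC-1).
Tara in UTC: 11:45-16:15, 17:00-19:00 (subtract 3h to convert from UTC+3).
Mei in UTC: 09:15-14:45, 15:15-18:15 (add 1h to convert from UTC-1).
Diego in UTC: 12:30-17:00 (subtract 3h to convert from UTC+3).
Bashir in UTC: 11:15-17:00, 17:15-19:00 (subtract 3h to convert from UTC+3).
Teo ∩ Tara: 11:45-14:45, 15:15-16:00, 18:30-19:00.
Teo ∩ Tara ∩ Mei: 11:45-14:45, 15:15-16:00.
Teo ∩ Tara ∩ Mei ∩ Diego: 12:30-14:45, 15:15-16:00.
Teo ∩ Tara ∩ Mei ∩ Diego ∩ Bashir: 12:30-14:45, 15:15-16:00.

12:30-14:45, 15:15-16:00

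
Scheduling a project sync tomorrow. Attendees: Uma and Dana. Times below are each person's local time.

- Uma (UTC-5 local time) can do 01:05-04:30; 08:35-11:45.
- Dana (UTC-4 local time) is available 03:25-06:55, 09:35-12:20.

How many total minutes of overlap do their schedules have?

290

Uma in UTC: 06:05-09:30, 13:35-16:45 (add 5h to convert from UTC-5).
Dana in UTC: 07:25-10:55, 13:35-16:20 (add 4h to convert from UTC-4).
Uma ∩ Dana: 07:25-09:30, 13:35-16:20.
Those are the intersection windows.
Summing the common windows: 125 + 165 = 290 minutes.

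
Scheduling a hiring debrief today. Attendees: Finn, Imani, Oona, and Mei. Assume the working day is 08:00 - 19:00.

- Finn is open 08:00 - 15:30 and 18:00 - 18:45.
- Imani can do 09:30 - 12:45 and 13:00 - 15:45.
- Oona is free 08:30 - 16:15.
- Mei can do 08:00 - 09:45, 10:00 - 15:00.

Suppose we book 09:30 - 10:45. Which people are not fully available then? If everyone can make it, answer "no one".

Finn: free for 09:30-10:45. Imani: free for 09:30-10:45. Oona: free for 09:30-10:45. Mei: not fully free for 09:30-10:45.

Mei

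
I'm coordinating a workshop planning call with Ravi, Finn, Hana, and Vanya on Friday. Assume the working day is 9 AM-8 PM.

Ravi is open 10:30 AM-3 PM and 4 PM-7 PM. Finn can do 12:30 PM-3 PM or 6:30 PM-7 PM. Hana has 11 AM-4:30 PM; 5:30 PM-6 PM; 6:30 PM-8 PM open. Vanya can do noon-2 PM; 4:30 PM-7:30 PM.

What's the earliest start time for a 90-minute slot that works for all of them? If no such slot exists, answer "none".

12:30

Ravi ∩ Finn: 12:30-15:00, 18:30-19:00.
Ravi ∩ Finn ∩ Hana: 12:30-15:00, 18:30-19:00.
Ravi ∩ Finn ∩ Hana ∩ Vanya: 12:30-14:00, 18:30-19:00.
The first common window of at least 90 minutes is 12:30-14:00, so the earliest start is 12:30.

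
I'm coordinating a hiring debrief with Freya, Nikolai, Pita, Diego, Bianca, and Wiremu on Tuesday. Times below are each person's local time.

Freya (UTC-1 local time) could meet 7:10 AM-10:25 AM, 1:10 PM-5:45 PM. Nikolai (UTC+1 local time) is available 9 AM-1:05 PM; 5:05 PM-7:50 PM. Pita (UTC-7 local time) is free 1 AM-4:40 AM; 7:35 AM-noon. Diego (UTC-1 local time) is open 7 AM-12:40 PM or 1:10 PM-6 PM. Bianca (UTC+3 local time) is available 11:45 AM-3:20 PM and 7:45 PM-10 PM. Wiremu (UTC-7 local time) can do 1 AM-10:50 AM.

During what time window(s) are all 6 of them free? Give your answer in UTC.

08:45-11:25, 16:45-17:50

Freya in UTC: 08:10-11:25, 14:10-18:45 (add 1h to convert from UTC-1).
Nikolai in UTC: 08:00-12:05, 16:05-18:50 (subtract 1h to convert from UTC+1).
Pita in UTC: 08:00-11:40, 14:35-19:00 (add 7h to convert from UTC-7).
Diego in UTC: 08:00-13:40, 14:10-19:00 (add 1h to convert from UTC-1).
Bianca in UTC: 08:45-12:20, 16:45-19:00 (subtract 3h to convert from UTC+3).
Wiremu in UTC: 08:00-17:50 (add 7h to convert from UTC-7).
Freya ∩ Nikolai: 08:10-11:25, 16:05-18:45.
Freya ∩ Nikolai ∩ Pita: 08:10-11:25, 16:05-18:45.
Freya ∩ Nikolai ∩ Pita ∩ Diego: 08:10-11:25, 16:05-18:45.
Freya ∩ Nikolai ∩ Pita ∩ Diego ∩ Bianca: 08:45-11:25, 16:45-18:45.
Freya ∩ Nikolai ∩ Pita ∩ Diego ∩ Bianca ∩ Wiremu: 08:45-11:25, 16:45-17:50.
So the common availability across everyone is 08:45-11:25, 16:45-17:50.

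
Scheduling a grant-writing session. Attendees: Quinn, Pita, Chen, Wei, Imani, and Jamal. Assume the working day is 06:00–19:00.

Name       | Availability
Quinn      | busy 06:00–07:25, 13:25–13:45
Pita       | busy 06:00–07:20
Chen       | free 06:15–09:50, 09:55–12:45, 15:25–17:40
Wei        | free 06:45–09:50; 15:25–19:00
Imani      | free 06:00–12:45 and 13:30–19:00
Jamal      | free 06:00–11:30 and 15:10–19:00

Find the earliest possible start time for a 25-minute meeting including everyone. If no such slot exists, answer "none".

07:25

Quinn free: 07:25-13:25, 13:45-19:00 (invert busy blocks within the working day).
Pita free: 07:20-19:00 (invert busy blocks within the working day).
Chen free: 06:15-09:50, 09:55-12:45, 15:25-17:40.
Wei free: 06:45-09:50, 15:25-19:00.
Imani free: 06:00-12:45, 13:30-19:00.
Jamal free: 06:00-11:30, 15:10-19:00.
Quinn ∩ Pita: 07:25-13:25, 13:45-19:00.
Quinn ∩ Pita ∩ Chen: 07:25-09:50, 09:55-12:45, 15:25-17:40.
Quinn ∩ Pita ∩ Chen ∩ Wei: 07:25-09:50, 15:25-17:40.
Quinn ∩ Pita ∩ Chen ∩ Wei ∩ Imani: 07:25-09:50, 15:25-17:40.
Quinn ∩ Pita ∩ Chen ∩ Wei ∩ Imani ∩ Jamal: 07:25-09:50, 15:25-17:40.
The first common window of at least 25 minutes is 07:25-09:50, so the earliest start is 07:25.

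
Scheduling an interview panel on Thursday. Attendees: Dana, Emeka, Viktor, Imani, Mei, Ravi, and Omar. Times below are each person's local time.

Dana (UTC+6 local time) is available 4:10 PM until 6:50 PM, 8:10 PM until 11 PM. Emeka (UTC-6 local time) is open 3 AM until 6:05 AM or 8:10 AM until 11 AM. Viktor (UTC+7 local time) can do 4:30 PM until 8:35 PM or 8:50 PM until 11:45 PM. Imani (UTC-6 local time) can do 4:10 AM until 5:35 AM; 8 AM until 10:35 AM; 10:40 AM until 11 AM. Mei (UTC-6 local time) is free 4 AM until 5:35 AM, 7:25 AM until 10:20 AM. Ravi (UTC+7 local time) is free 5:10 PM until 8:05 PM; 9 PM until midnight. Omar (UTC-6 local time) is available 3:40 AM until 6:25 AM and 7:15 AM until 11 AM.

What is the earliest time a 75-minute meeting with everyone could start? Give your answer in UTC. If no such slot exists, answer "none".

Dana in UTC: 10:10-12:50, 14:10-17:00 (subtract 6h to convert from UTC+6).
Emeka in UTC: 09:00-12:05, 14:10-17:00 (add 6h to convert from UTC-6).
Viktor in UTC: 09:30-13:35, 13:50-16:45 (subtract 7h to convert from UTC+7).
Imani in UTC: 10:10-11:35, 14:00-16:35, 16:40-17:00 (add 6h to convert from UTC-6).
Mei in UTC: 10:00-11:35, 13:25-16:20 (add 6h to convert from UTC-6).
Ravi in UTC: 10:10-13:05, 14:00-17:00 (subtract 7h to convert from UTC+7).
Omar in UTC: 09:40-12:25, 13:15-17:00 (add 6h to convert from UTC-6).
Dana ∩ Emeka: 10:10-12:05, 14:10-17:00.
Dana ∩ Emeka ∩ Viktor: 10:10-12:05, 14:10-16:45.
Dana ∩ Emeka ∩ Viktor ∩ Imani: 10:10-11:35, 14:10-16:35, 16:40-16:45.
Dana ∩ Emeka ∩ Viktor ∩ Imani ∩ Mei: 10:10-11:35, 14:10-16:20.
Dana ∩ Emeka ∩ Viktor ∩ Imani ∩ Mei ∩ Ravi: 10:10-11:35, 14:10-16:20.
Dana ∩ Emeka ∩ Viktor ∩ Imani ∩ Mei ∩ Ravi ∩ Omar: 10:10-11:35, 14:10-16:20.
The first common window of at least 75 minutes is 10:10-11:35, so the earliest start is 10:10.

10:10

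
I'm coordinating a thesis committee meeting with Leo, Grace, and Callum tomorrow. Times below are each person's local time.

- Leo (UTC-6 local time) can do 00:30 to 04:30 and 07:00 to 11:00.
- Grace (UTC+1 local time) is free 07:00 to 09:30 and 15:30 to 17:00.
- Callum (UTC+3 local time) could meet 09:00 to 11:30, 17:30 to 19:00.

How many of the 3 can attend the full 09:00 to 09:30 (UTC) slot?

Leo in UTC: 06:30-10:30, 13:00-17:00 (add 6h to convert from UTC-6).
Grace in UTC: 06:00-08:30, 14:30-16:00 (subtract 1h to convert from UTC+1).
Callum in UTC: 06:00-08:30, 14:30-16:00 (subtract 3h to convert from UTC+3).
Leo can make the full 09:00-09:30 slot — that's 1.

1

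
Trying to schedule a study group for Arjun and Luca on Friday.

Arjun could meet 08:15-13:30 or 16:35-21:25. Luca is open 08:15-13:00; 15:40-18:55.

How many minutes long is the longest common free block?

Arjun ∩ Luca: 08:15-13:00, 16:35-18:55.
So the common availability across everyone is 08:15-13:00, 16:35-18:55.
The longest is 08:15-13:00 at 285 minutes.

285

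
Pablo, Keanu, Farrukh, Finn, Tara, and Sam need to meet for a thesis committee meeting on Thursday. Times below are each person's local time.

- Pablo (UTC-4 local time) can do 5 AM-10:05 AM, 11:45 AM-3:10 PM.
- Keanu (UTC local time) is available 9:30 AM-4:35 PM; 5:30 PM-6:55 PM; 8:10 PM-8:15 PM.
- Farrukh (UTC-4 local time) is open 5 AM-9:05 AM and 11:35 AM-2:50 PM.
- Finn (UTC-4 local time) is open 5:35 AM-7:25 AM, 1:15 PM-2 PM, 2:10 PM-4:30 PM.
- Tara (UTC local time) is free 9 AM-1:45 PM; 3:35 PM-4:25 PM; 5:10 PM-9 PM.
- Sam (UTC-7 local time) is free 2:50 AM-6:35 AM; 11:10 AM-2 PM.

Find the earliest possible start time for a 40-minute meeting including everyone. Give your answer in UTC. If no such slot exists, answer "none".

Pablo in UTC: 09:00-14:05, 15:45-19:10 (add 4h to convert from UTC-4).
Keanu in UTC: 09:30-16:35, 17:30-18:55, 20:10-20:15.
Farrukh in UTC: 09:00-13:05, 15:35-18:50 (add 4h to convert from UTC-4).
Finn in UTC: 09:35-11:25, 17:15-18:00, 18:10-20:30 (add 4h to convert from UTC-4).
Tara in UTC: 09:00-13:45, 15:35-16:25, 17:10-21:00.
Sam in UTC: 09:50-13:35, 18:10-21:00 (add 7h to convert from UTC-7).
Pablo ∩ Keanu: 09:30-14:05, 15:45-16:35, 17:30-18:55.
Pablo ∩ Keanu ∩ Farrukh: 09:30-13:05, 15:45-16:35, 17:30-18:50.
Pablo ∩ Keanu ∩ Farrukh ∩ Finn: 09:35-11:25, 17:30-18:00, 18:10-18:50.
Pablo ∩ Keanu ∩ Farrukh ∩ Finn ∩ Tara: 09:35-11:25, 17:30-18:00, 18:10-18:50.
Pablo ∩ Keanu ∩ Farrukh ∩ Finn ∩ Tara ∩ Sam: 09:50-11:25, 18:10-18:50.
So the common availability across everyone is 09:50-11:25, 18:10-18:50.
The first common window of at least 40 minutes is 09:50-11:25, so the earliest start is 09:50.

09:50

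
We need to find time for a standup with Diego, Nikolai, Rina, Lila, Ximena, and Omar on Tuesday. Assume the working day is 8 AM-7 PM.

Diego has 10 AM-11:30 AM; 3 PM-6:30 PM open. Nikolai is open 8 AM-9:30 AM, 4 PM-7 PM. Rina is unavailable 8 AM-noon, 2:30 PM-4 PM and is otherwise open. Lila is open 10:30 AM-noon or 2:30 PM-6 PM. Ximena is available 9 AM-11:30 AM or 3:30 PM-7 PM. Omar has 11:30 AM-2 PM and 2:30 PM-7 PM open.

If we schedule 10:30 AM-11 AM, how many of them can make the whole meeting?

Diego free: 10:00-11:30, 15:00-18:30.
Nikolai free: 08:00-09:30, 16:00-19:00.
Rina free: 12:00-14:30, 16:00-19:00 (invert busy blocks within the working day).
Lila free: 10:30-12:00, 14:30-18:00.
Ximena free: 09:00-11:30, 15:30-19:00.
Omar free: 11:30-14:00, 14:30-19:00.
Diego, Lila, and Ximena can make the full 10:30-11:00 slot — that's 3.

3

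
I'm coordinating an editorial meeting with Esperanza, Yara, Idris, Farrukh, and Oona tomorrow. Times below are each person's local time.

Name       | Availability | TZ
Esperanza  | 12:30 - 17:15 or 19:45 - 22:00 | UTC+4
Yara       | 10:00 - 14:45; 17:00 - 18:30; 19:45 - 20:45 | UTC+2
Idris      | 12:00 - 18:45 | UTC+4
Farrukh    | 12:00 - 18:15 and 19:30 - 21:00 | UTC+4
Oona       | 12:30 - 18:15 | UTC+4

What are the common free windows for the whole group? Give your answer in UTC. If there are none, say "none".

Esperanza in UTC: 08:30-13:15, 15:45-18:00 (subtract 4h to convert from UTC+4).
Yara in UTC: 08:00-12:45, 15:00-16:30, 17:45-18:45 (subtract 2h to convert from UTC+2).
Idris in UTC: 08:00-14:45 (subtract 4h to convert from UTC+4).
Farrukh in UTC: 08:00-14:15, 15:30-17:00 (subtract 4h to convert from UTC+4).
Oona in UTC: 08:30-14:15 (subtract 4h to convert from UTC+4).
Esperanza ∩ Yara: 08:30-12:45, 15:45-16:30, 17:45-18:00.
Esperanza ∩ Yara ∩ Idris: 08:30-12:45.
Esperanza ∩ Yara ∩ Idris ∩ Farrukh: 08:30-12:45.
Esperanza ∩ Yara ∩ Idris ∩ Farrukh ∩ Oona: 08:30-12:45.
So the common availability across everyone is 08:30-12:45.

08:30-12:45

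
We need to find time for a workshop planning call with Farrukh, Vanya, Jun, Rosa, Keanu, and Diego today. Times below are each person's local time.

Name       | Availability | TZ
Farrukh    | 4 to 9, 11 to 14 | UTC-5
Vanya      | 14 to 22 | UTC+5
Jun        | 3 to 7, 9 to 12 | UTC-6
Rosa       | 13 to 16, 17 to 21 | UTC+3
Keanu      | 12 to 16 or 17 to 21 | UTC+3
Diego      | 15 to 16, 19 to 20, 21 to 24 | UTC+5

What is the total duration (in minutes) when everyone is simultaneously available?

Farrukh in UTC: 09:00-14:00, 16:00-19:00 (add 5h to convert from UTC-5).
Vanya in UTC: 09:00-17:00 (subtract 5h to convert from UTC+5).
Jun in UTC: 09:00-13:00, 15:00-18:00 (add 6h to convert from UTC-6).
Rosa in UTC: 10:00-13:00, 14:00-18:00 (subtract 3h to convert from UTC+3).
Keanu in UTC: 09:00-13:00, 14:00-18:00 (subtract 3h to convert from UTC+3).
Diego in UTC: 10:00-11:00, 14:00-15:00, 16:00-19:00 (subtract 5h to convert from UTC+5).
Farrukh ∩ Vanya: 09:00-14:00, 16:00-17:00.
Farrukh ∩ Vanya ∩ Jun: 09:00-13:00, 16:00-17:00.
Farrukh ∩ Vanya ∩ Jun ∩ Rosa: 10:00-13:00, 16:00-17:00.
Farrukh ∩ Vanya ∩ Jun ∩ Rosa ∩ Keanu: 10:00-13:00, 16:00-17:00.
Farrukh ∩ Vanya ∩ Jun ∩ Rosa ∩ Keanu ∩ Diego: 10:00-11:00, 16:00-17:00.
Summing the common windows: 60 + 60 = 120 minutes.

120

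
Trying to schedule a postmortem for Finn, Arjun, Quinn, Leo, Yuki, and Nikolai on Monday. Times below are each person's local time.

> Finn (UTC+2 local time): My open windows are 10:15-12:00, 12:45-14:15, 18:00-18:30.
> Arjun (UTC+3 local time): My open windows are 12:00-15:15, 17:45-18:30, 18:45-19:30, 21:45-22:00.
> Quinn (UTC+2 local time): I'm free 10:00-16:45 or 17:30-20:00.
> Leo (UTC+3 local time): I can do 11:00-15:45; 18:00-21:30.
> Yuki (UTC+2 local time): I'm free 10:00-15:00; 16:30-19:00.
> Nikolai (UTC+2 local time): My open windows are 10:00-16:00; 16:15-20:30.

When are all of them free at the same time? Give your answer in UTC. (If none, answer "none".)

09:00-10:00, 10:45-12:15, 16:00-16:30

Finn in UTC: 08:15-10:00, 10:45-12:15, 16:00-16:30 (subtract 2h to convert from UTC+2).
Arjun in UTC: 09:00-12:15, 14:45-15:30, 15:45-16:30, 18:45-19:00 (subtract 3h to convert from UTC+3).
Quinn in UTC: 08:00-14:45, 15:30-18:00 (subtract 2h to convert from UTC+2).
Leo in UTC: 08:00-12:45, 15:00-18:30 (subtract 3h to convert from UTC+3).
Yuki in UTC: 08:00-13:00, 14:30-17:00 (subtract 2h to convert from UTC+2).
Nikolai in UTC: 08:00-14:00, 14:15-18:30 (subtract 2h to convert from UTC+2).
Finn ∩ Arjun: 09:00-10:00, 10:45-12:15, 16:00-16:30.
Finn ∩ Arjun ∩ Quinn: 09:00-10:00, 10:45-12:15, 16:00-16:30.
Finn ∩ Arjun ∩ Quinn ∩ Leo: 09:00-10:00, 10:45-12:15, 16:00-16:30.
Finn ∩ Arjun ∩ Quinn ∩ Leo ∩ Yuki: 09:00-10:00, 10:45-12:15, 16:00-16:30.
Finn ∩ Arjun ∩ Quinn ∩ Leo ∩ Yuki ∩ Nikolai: 09:00-10:00, 10:45-12:15, 16:00-16:30.
Those are the intersection windows.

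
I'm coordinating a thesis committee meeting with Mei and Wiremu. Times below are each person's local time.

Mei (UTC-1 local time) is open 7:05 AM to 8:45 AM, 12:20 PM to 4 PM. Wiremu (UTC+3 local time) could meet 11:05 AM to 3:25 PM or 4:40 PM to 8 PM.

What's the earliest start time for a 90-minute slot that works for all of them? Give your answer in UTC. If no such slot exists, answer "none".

08:05

Mei in UTC: 08:05-09:45, 13:20-17:00 (add 1h to convert from UTC-1).
Wiremu in UTC: 08:05-12:25, 13:40-17:00 (subtract 3h to convert from UTC+3).
Mei ∩ Wiremu: 08:05-09:45, 13:40-17:00.
The first common window of at least 90 minutes is 08:05-09:45, so the earliest start is 08:05.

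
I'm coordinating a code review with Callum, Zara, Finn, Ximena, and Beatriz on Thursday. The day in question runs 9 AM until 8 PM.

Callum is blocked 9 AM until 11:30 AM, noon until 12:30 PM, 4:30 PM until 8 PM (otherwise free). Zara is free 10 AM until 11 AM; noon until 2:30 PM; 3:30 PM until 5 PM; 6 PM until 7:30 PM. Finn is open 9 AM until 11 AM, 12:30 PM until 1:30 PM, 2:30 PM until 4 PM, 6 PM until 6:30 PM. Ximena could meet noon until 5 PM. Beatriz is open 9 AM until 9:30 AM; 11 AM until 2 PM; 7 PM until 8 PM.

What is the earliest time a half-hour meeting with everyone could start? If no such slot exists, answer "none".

Callum free: 11:30-12:00, 12:30-16:30 (invert busy blocks within the working day).
Zara free: 10:00-11:00, 12:00-14:30, 15:30-17:00, 18:00-19:30.
Finn free: 09:00-11:00, 12:30-13:30, 14:30-16:00, 18:00-18:30.
Ximena free: 12:00-17:00.
Beatriz free: 09:00-09:30, 11:00-14:00, 19:00-20:00.
Callum ∩ Zara: 12:30-14:30, 15:30-16:30.
Callum ∩ Zara ∩ Finn: 12:30-13:30, 15:30-16:00.
Callum ∩ Zara ∩ Finn ∩ Ximena: 12:30-13:30, 15:30-16:00.
Callum ∩ Zara ∩ Finn ∩ Ximena ∩ Beatriz: 12:30-13:30.
The first common window of at least 30 minutes is 12:30-13:30, so the earliest start is 12:30.

12:30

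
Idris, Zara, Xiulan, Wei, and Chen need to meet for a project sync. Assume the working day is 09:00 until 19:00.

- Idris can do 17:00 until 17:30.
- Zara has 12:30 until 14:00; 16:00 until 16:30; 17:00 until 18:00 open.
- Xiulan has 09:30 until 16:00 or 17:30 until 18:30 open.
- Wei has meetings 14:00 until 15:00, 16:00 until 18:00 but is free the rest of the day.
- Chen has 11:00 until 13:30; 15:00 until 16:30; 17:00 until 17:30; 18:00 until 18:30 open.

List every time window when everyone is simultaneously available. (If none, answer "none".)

none

Idris free: 17:00-17:30.
Zara free: 12:30-14:00, 16:00-16:30, 17:00-18:00.
Xiulan free: 09:30-16:00, 17:30-18:30.
Wei free: 09:00-14:00, 15:00-16:00, 18:00-19:00 (invert busy blocks within the working day).
Chen free: 11:00-13:30, 15:00-16:30, 17:00-17:30, 18:00-18:30.
Idris ∩ Zara: 17:00-17:30.
Idris ∩ Zara ∩ Xiulan: ∅.
Idris ∩ Zara ∩ Xiulan ∩ Wei: ∅.
Idris ∩ Zara ∩ Xiulan ∩ Wei ∩ Chen: ∅.
There is no time when everyone is free.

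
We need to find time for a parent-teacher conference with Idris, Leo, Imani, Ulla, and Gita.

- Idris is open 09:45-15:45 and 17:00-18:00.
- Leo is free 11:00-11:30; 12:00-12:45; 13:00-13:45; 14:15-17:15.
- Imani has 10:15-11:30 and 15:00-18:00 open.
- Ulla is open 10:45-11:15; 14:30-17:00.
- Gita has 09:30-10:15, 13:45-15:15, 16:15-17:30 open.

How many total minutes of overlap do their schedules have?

Idris ∩ Leo: 11:00-11:30, 12:00-12:45, 13:00-13:45, 14:15-15:45, 17:00-17:15.
Idris ∩ Leo ∩ Imani: 11:00-11:30, 15:00-15:45, 17:00-17:15.
Idris ∩ Leo ∩ Imani ∩ Ulla: 11:00-11:15, 15:00-15:45.
Idris ∩ Leo ∩ Imani ∩ Ulla ∩ Gita: 15:00-15:15.
That's a single block of 15 minutes.

15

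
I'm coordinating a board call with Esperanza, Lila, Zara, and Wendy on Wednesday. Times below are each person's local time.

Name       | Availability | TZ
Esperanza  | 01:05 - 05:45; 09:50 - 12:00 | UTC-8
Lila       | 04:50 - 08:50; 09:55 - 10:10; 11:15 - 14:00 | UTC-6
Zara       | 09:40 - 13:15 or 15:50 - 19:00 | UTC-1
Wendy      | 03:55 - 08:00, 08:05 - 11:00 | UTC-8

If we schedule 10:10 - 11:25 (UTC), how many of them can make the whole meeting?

Esperanza in UTC: 09:05-13:45, 17:50-20:00 (add 8h to convert from UTC-8).
Lila in UTC: 10:50-14:50, 15:55-16:10, 17:15-20:00 (add 6h to convert from UTC-6).
Zara in UTC: 10:40-14:15, 16:50-20:00 (add 1h to convert from UTC-1).
Wendy in UTC: 11:55-16:00, 16:05-19:00 (add 8h to convert from UTC-8).
Esperanza can make the full 10:10-11:25 slot — that's 1.

1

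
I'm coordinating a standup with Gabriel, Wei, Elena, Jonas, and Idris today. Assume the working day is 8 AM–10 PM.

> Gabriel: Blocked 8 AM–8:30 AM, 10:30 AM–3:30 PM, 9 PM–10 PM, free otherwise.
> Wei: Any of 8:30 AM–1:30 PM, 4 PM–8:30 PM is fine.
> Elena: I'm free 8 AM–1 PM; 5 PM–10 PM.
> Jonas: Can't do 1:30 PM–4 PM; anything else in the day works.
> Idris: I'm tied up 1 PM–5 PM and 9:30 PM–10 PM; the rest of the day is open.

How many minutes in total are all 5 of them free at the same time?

Gabriel free: 08:30-10:30, 15:30-21:00 (invert busy blocks within the working day).
Wei free: 08:30-13:30, 16:00-20:30.
Elena free: 08:00-13:00, 17:00-22:00.
Jonas free: 08:00-13:30, 16:00-22:00 (invert busy blocks within the working day).
Idris free: 08:00-13:00, 17:00-21:30 (invert busy blocks within the working day).
Gabriel ∩ Wei: 08:30-10:30, 16:00-20:30.
Gabriel ∩ Wei ∩ Elena: 08:30-10:30, 17:00-20:30.
Gabriel ∩ Wei ∩ Elena ∩ Jonas: 08:30-10:30, 17:00-20:30.
Gabriel ∩ Wei ∩ Elena ∩ Jonas ∩ Idris: 08:30-10:30, 17:00-20:30.
Summing the common windows: 120 + 210 = 330 minutes.

330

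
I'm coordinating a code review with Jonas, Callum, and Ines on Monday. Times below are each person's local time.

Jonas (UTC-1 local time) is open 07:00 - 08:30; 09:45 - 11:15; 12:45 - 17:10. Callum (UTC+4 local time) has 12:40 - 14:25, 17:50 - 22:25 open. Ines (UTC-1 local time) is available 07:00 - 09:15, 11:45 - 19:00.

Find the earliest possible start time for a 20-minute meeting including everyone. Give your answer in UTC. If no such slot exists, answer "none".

Jonas in UTC: 08:00-09:30, 10:45-12:15, 13:45-18:10 (add 1h to convert from UTC-1).
Callum in UTC: 08:40-10:25, 13:50-18:25 (subtract 4h to convert from UTC+4).
Ines in UTC: 08:00-10:15, 12:45-20:00 (add 1h to convert from UTC-1).
Jonas ∩ Callum: 08:40-09:30, 13:50-18:10.
Jonas ∩ Callum ∩ Ines: 08:40-09:30, 13:50-18:10.
The first common window of at least 20 minutes is 08:40-09:30, so the earliest start is 08:40.

08:40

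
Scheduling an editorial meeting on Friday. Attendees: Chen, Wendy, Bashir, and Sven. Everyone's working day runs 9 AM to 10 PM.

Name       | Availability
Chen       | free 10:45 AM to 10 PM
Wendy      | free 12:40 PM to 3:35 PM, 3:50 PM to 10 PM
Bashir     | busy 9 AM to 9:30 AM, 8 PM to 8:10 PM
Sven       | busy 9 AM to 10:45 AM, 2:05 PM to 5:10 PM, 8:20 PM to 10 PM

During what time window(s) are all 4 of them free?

12:40-14:05, 17:10-20:00, 20:10-20:20

Chen free: 10:45-22:00.
Wendy free: 12:40-15:35, 15:50-22:00.
Bashir free: 09:30-20:00, 20:10-22:00 (invert busy blocks within the working day).
Sven free: 10:45-14:05, 17:10-20:20 (invert busy blocks within the working day).
Chen ∩ Wendy: 12:40-15:35, 15:50-22:00.
Chen ∩ Wendy ∩ Bashir: 12:40-15:35, 15:50-20:00, 20:10-22:00.
Chen ∩ Wendy ∩ Bashir ∩ Sven: 12:40-14:05, 17:10-20:00, 20:10-20:20.
Those are the intersection windows.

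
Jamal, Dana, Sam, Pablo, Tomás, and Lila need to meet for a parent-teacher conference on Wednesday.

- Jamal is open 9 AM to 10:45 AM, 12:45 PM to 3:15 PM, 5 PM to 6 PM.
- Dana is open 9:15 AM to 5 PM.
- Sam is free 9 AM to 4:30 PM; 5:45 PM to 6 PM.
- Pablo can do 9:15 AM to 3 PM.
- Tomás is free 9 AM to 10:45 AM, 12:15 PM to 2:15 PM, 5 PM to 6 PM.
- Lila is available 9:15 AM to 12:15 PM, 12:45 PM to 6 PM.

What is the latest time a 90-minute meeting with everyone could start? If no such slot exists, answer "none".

Jamal ∩ Dana: 09:15-10:45, 12:45-15:15.
Jamal ∩ Dana ∩ Sam: 09:15-10:45, 12:45-15:15.
Jamal ∩ Dana ∩ Sam ∩ Pablo: 09:15-10:45, 12:45-15:00.
Jamal ∩ Dana ∩ Sam ∩ Pablo ∩ Tomás: 09:15-10:45, 12:45-14:15.
Jamal ∩ Dana ∩ Sam ∩ Pablo ∩ Tomás ∩ Lila: 09:15-10:45, 12:45-14:15.
So the common availability across everyone is 09:15-10:45, 12:45-14:15.
The last common window of at least 90 minutes is 12:45-14:15; a 90-minute meeting can start as late as 12:45 and still end by 14:15.

12:45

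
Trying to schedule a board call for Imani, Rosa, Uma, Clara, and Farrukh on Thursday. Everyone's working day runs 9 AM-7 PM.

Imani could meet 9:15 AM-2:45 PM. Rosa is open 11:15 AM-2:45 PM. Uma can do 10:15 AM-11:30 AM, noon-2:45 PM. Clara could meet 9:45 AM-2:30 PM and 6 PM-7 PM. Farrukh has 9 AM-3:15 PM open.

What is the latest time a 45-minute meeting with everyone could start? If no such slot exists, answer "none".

13:45

Imani ∩ Rosa: 11:15-14:45.
Imani ∩ Rosa ∩ Uma: 11:15-11:30, 12:00-14:45.
Imani ∩ Rosa ∩ Uma ∩ Clara: 11:15-11:30, 12:00-14:30.
Imani ∩ Rosa ∩ Uma ∩ Clara ∩ Farrukh: 11:15-11:30, 12:00-14:30.
Those are the intersection windows.
The last common window of at least 45 minutes is 12:00-14:30; a 45-minute meeting can start as late as 13:45 and still end by 14:30.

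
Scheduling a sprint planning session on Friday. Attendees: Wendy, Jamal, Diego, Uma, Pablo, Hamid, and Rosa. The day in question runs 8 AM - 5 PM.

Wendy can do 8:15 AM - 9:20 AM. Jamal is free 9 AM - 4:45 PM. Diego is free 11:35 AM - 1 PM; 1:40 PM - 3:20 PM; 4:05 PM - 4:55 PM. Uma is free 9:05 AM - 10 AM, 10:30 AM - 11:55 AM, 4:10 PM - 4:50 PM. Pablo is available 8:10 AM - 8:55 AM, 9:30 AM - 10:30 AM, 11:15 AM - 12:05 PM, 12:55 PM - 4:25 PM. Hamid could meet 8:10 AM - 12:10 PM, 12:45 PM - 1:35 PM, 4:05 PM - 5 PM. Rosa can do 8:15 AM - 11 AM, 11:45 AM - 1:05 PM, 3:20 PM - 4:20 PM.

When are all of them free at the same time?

Wendy ∩ Jamal: 09:00-09:20.
Wendy ∩ Jamal ∩ Diego: ∅.
Wendy ∩ Jamal ∩ Diego ∩ Uma: ∅.
Wendy ∩ Jamal ∩ Diego ∩ Uma ∩ Pablo: ∅.
Wendy ∩ Jamal ∩ Diego ∩ Uma ∩ Pablo ∩ Hamid: ∅.
Wendy ∩ Jamal ∩ Diego ∩ Uma ∩ Pablo ∩ Hamid ∩ Rosa: ∅.
There is no time when everyone is free.

none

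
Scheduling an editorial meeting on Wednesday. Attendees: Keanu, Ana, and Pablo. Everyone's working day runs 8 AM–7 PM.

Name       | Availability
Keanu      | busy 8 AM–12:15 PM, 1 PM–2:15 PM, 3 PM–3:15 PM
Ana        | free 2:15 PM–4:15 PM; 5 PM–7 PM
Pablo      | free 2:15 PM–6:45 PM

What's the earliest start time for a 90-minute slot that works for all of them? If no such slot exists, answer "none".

Keanu free: 12:15-13:00, 14:15-15:00, 15:15-19:00 (invert busy blocks within the working day).
Ana free: 14:15-16:15, 17:00-19:00.
Pablo free: 14:15-18:45.
Keanu ∩ Ana: 14:15-15:00, 15:15-16:15, 17:00-19:00.
Keanu ∩ Ana ∩ Pablo: 14:15-15:00, 15:15-16:15, 17:00-18:45.
The first common window of at least 90 minutes is 17:00-18:45, so the earliest start is 17:00.

17:00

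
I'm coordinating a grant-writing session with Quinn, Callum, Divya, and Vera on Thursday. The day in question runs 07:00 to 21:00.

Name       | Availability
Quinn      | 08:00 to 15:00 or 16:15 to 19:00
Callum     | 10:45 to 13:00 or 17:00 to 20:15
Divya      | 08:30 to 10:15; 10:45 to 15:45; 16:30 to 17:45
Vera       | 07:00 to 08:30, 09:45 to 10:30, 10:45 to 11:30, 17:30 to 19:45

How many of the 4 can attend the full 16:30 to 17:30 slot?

2

Quinn and Divya can make the full 16:30-17:30 slot — that's 2.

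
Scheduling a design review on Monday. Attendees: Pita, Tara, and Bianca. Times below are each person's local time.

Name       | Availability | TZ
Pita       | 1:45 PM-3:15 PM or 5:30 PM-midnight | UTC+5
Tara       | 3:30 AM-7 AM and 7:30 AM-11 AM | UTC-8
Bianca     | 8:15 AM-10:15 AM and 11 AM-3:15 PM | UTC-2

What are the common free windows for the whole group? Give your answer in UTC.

Pita in UTC: 08:45-10:15, 12:30-19:00 (subtract 5h to convert from UTC+5).
Tara in UTC: 11:30-15:00, 15:30-19:00 (add 8h to convert from UTC-8).
Bianca in UTC: 10:15-12:15, 13:00-17:15 (add 2h to convert from UTC-2).
Pita ∩ Tara: 12:30-15:00, 15:30-19:00.
Pita ∩ Tara ∩ Bianca: 13:00-15:00, 15:30-17:15.
Those are the intersection windows.

13:00-15:00, 15:30-17:15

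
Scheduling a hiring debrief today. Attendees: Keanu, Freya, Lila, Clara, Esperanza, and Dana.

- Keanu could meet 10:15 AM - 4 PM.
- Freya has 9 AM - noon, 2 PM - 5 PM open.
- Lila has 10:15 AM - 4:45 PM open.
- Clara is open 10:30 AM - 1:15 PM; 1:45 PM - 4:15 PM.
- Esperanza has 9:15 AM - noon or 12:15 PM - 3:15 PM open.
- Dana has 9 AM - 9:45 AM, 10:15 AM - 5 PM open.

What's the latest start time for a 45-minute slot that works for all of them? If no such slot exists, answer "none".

14:30

Keanu ∩ Freya: 10:15-12:00, 14:00-16:00.
Keanu ∩ Freya ∩ Lila: 10:15-12:00, 14:00-16:00.
Keanu ∩ Freya ∩ Lila ∩ Clara: 10:30-12:00, 14:00-16:00.
Keanu ∩ Freya ∩ Lila ∩ Clara ∩ Esperanza: 10:30-12:00, 14:00-15:15.
Keanu ∩ Freya ∩ Lila ∩ Clara ∩ Esperanza ∩ Dana: 10:30-12:00, 14:00-15:15.
So the common availability across everyone is 10:30-12:00, 14:00-15:15.
The last common window of at least 45 minutes is 14:00-15:15; a 45-minute meeting can start as late as 14:30 and still end by 15:15.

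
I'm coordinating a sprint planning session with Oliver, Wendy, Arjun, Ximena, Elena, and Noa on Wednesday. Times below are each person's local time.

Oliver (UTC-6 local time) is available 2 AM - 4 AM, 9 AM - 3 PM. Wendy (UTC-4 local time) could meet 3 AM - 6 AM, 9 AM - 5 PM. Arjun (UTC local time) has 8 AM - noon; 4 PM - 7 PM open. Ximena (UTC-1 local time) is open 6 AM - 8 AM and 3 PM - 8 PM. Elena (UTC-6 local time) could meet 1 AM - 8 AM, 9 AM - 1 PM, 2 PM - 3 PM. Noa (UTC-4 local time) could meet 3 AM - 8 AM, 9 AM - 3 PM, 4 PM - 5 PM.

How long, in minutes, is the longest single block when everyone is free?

180

Oliver in UTC: 08:00-10:00, 15:00-21:00 (add 6h to convert from UTC-6).
Wendy in UTC: 07:00-10:00, 13:00-21:00 (add 4h to convert from UTC-4).
Arjun in UTC: 08:00-12:00, 16:00-19:00.
Ximena in UTC: 07:00-09:00, 16:00-21:00 (add 1h to convert from UTC-1).
Elena in UTC: 07:00-14:00, 15:00-19:00, 20:00-21:00 (add 6h to convert from UTC-6).
Noa in UTC: 07:00-12:00, 13:00-19:00, 20:00-21:00 (add 4h to convert from UTC-4).
Oliver ∩ Wendy: 08:00-10:00, 15:00-21:00.
Oliver ∩ Wendy ∩ Arjun: 08:00-10:00, 16:00-19:00.
Oliver ∩ Wendy ∩ Arjun ∩ Ximena: 08:00-09:00, 16:00-19:00.
Oliver ∩ Wendy ∩ Arjun ∩ Ximena ∩ Elena: 08:00-09:00, 16:00-19:00.
Oliver ∩ Wendy ∩ Arjun ∩ Ximena ∩ Elena ∩ Noa: 08:00-09:00, 16:00-19:00.
The longest is 16:00-19:00 at 180 minutes.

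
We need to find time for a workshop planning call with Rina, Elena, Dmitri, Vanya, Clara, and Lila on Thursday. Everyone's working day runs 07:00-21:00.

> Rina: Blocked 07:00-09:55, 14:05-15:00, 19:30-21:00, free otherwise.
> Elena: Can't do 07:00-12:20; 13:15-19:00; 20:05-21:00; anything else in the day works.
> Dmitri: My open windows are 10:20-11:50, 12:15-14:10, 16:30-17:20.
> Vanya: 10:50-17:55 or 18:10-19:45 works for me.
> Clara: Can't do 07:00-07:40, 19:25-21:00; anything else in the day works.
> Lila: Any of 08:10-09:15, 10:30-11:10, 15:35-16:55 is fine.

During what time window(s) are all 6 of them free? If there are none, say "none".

Rina free: 09:55-14:05, 15:00-19:30 (invert busy blocks within the working day).
Elena free: 12:20-13:15, 19:00-20:05 (invert busy blocks within the working day).
Dmitri free: 10:20-11:50, 12:15-14:10, 16:30-17:20.
Vanya free: 10:50-17:55, 18:10-19:45.
Clara free: 07:40-19:25 (invert busy blocks within the working day).
Lila free: 08:10-09:15, 10:30-11:10, 15:35-16:55.
Rina ∩ Elena: 12:20-13:15, 19:00-19:30.
Rina ∩ Elena ∩ Dmitri: 12:20-13:15.
Rina ∩ Elena ∩ Dmitri ∩ Vanya: 12:20-13:15.
Rina ∩ Elena ∩ Dmitri ∩ Vanya ∩ Clara: 12:20-13:15.
Rina ∩ Elena ∩ Dmitri ∩ Vanya ∩ Clara ∩ Lila: ∅.
There is no time when everyone is free.

none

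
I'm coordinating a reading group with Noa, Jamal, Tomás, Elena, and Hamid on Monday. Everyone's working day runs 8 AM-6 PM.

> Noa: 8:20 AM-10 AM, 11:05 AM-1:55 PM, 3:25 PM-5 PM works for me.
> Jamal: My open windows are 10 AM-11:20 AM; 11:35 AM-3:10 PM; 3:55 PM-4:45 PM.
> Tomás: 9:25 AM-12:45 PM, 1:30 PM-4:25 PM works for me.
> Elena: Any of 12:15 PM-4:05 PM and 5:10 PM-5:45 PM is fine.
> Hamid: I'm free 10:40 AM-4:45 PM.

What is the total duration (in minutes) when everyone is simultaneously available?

65

Noa ∩ Jamal: 11:05-11:20, 11:35-13:55, 15:55-16:45.
Noa ∩ Jamal ∩ Tomás: 11:05-11:20, 11:35-12:45, 13:30-13:55, 15:55-16:25.
Noa ∩ Jamal ∩ Tomás ∩ Elena: 12:15-12:45, 13:30-13:55, 15:55-16:05.
Noa ∩ Jamal ∩ Tomás ∩ Elena ∩ Hamid: 12:15-12:45, 13:30-13:55, 15:55-16:05.
Summing the common windows: 30 + 25 + 10 = 65 minutes.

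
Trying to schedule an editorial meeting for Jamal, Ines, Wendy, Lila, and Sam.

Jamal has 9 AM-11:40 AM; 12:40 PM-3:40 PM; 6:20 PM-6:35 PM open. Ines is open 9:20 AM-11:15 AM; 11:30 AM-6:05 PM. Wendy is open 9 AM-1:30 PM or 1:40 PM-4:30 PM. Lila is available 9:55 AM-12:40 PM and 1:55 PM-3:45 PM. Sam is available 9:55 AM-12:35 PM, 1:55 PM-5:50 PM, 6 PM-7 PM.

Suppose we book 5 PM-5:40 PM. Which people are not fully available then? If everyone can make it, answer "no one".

Jamal: not fully free for 17:00-17:40. Ines: free for 17:00-17:40. Wendy: not fully free for 17:00-17:40. Lila: not fully free for 17:00-17:40. Sam: free for 17:00-17:40.

Jamal, Lila, Wendy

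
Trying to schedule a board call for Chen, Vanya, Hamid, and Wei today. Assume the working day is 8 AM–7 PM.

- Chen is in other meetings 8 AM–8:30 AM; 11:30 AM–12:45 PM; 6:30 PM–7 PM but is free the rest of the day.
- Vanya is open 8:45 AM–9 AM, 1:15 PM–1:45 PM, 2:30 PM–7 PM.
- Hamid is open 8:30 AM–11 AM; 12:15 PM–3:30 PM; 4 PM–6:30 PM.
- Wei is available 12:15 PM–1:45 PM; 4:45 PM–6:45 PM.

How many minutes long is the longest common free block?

Chen free: 08:30-11:30, 12:45-18:30 (invert busy blocks within the working day).
Vanya free: 08:45-09:00, 13:15-13:45, 14:30-19:00.
Hamid free: 08:30-11:00, 12:15-15:30, 16:00-18:30.
Wei free: 12:15-13:45, 16:45-18:45.
Chen ∩ Vanya: 08:45-09:00, 13:15-13:45, 14:30-18:30.
Chen ∩ Vanya ∩ Hamid: 08:45-09:00, 13:15-13:45, 14:30-15:30, 16:00-18:30.
Chen ∩ Vanya ∩ Hamid ∩ Wei: 13:15-13:45, 16:45-18:30.
Those are the intersection windows.
The longest is 16:45-18:30 at 105 minutes.

105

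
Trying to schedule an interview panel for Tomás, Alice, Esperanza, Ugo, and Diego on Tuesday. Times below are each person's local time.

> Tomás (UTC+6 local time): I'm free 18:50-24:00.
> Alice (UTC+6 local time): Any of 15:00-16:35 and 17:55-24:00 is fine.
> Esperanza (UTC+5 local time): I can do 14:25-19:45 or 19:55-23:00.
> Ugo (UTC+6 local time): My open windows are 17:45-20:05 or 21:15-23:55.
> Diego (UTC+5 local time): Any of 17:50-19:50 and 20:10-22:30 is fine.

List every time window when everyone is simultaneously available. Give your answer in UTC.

Tomás in UTC: 12:50-18:00 (subtract 6h to convert from UTC+6).
Alice in UTC: 09:00-10:35, 11:55-18:00 (subtract 6h to convert from UTC+6).
Esperanza in UTC: 09:25-14:45, 14:55-18:00 (subtract 5h to convert from UTC+5).
Ugo in UTC: 11:45-14:05, 15:15-17:55 (subtract 6h to convert from UTC+6).
Diego in UTC: 12:50-14:50, 15:10-17:30 (subtract 5h to convert from UTC+5).
Tomás ∩ Alice: 12:50-18:00.
Tomás ∩ Alice ∩ Esperanza: 12:50-14:45, 14:55-18:00.
Tomás ∩ Alice ∩ Esperanza ∩ Ugo: 12:50-14:05, 15:15-17:55.
Tomás ∩ Alice ∩ Esperanza ∩ Ugo ∩ Diego: 12:50-14:05, 15:15-17:30.
Those are the intersection windows.

12:50-14:05, 15:15-17:30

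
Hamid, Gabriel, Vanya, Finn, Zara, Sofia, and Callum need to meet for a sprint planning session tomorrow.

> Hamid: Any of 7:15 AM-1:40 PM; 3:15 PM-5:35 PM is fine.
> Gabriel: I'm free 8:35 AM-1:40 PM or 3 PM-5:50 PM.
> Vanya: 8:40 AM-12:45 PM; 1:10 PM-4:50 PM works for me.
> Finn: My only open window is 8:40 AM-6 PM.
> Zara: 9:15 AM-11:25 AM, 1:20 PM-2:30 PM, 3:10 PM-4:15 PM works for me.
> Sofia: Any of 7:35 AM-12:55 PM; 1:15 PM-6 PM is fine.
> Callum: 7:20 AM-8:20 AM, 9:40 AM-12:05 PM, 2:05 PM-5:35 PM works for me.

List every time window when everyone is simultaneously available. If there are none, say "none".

09:40-11:25, 15:15-16:15

Hamid ∩ Gabriel: 08:35-13:40, 15:15-17:35.
Hamid ∩ Gabriel ∩ Vanya: 08:40-12:45, 13:10-13:40, 15:15-16:50.
Hamid ∩ Gabriel ∩ Vanya ∩ Finn: 08:40-12:45, 13:10-13:40, 15:15-16:50.
Hamid ∩ Gabriel ∩ Vanya ∩ Finn ∩ Zara: 09:15-11:25, 13:20-13:40, 15:15-16:15.
Hamid ∩ Gabriel ∩ Vanya ∩ Finn ∩ Zara ∩ Sofia: 09:15-11:25, 13:20-13:40, 15:15-16:15.
Hamid ∩ Gabriel ∩ Vanya ∩ Finn ∩ Zara ∩ Sofia ∩ Callum: 09:40-11:25, 15:15-16:15.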